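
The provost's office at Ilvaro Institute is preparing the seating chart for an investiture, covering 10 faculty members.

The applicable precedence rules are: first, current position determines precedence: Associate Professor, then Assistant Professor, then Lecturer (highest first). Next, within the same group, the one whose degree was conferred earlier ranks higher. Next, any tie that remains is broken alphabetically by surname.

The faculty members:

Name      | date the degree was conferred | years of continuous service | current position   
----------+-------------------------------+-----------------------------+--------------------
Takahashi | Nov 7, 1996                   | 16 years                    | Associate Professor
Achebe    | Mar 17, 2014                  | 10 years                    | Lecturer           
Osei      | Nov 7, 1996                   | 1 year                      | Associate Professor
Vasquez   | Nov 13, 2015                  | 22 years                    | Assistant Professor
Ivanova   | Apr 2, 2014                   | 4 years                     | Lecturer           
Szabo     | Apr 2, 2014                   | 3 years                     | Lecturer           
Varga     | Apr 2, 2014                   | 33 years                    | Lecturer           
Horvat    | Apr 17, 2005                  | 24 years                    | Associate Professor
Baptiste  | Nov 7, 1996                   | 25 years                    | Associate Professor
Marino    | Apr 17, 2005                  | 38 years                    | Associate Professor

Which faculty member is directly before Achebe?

By current position: Baptiste, Osei, Takahashi, Horvat and Marino (Associate Professor); then Vasquez (Assistant Professor); then Achebe, Ivanova, Szabo and Varga (Lecturer).
Among Baptiste, Osei, Takahashi, Horvat and Marino, by date the degree was conferred (earlier first): Baptiste, Osei and Takahashi (Nov 7, 1996) before Horvat and Marino (Apr 17, 2005).
Among Baptiste, Osei and Takahashi, alphabetically by surname: Baptiste before Osei before Takahashi.
Among Horvat and Marino, alphabetically by surname: Horvat before Marino.
Among Achebe, Ivanova, Szabo and Varga, by date the degree was conferred (earlier first): Achebe (Mar 17, 2014) before Ivanova, Szabo and Varga (Apr 2, 2014).
Among Ivanova, Szabo and Varga, alphabetically by surname: Ivanova before Szabo before Varga.
Order: Baptiste, Osei, Takahashi, Horvat, Marino, Vasquez, Achebe, Ivanova, Szabo, Varga.

Vasquez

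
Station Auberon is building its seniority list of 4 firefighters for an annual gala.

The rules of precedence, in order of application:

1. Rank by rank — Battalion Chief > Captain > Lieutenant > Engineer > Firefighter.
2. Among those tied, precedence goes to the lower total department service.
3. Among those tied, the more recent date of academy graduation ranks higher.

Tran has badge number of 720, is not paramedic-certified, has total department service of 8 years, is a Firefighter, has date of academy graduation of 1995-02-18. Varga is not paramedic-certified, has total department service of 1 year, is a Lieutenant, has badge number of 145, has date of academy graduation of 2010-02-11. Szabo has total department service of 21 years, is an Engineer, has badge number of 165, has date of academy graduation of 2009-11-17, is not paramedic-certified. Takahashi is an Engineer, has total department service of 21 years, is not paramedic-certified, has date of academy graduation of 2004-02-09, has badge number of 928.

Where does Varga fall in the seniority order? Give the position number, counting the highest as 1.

1

By rank: Varga (Lieutenant); then Szabo and Takahashi (Engineer); then Tran (Firefighter).
Szabo and Takahashi both have total department service 21 years, so the next rule applies.
Among Szabo and Takahashi, by date of academy graduation (later first): Szabo (2009-11-17) before Takahashi (2004-02-09).
Order: Varga, Szabo, Takahashi, Tran. So position 1.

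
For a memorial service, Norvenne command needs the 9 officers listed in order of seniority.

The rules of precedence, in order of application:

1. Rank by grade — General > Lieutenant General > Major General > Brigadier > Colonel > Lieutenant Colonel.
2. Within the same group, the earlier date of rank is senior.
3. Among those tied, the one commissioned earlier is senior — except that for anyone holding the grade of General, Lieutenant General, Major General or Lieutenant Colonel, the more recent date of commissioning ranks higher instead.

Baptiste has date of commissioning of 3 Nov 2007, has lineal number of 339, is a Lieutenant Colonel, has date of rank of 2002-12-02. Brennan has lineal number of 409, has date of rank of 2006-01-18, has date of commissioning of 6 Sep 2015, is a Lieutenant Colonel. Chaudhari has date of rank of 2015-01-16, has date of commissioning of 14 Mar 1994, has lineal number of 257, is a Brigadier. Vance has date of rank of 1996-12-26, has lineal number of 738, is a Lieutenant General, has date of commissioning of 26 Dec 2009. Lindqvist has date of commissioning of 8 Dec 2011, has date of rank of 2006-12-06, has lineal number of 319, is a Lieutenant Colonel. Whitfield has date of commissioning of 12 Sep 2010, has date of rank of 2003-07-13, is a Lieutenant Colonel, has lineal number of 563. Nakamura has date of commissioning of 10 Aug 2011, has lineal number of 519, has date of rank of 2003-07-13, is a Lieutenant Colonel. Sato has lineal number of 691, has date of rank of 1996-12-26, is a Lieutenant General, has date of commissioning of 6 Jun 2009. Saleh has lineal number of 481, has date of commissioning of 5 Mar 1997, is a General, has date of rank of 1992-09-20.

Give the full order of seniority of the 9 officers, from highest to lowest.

Saleh, Vance, Sato, Chaudhari, Baptiste, Nakamura, Whitfield, Brennan, Lindqvist

By grade: Saleh (General); then Vance and Sato (Lieutenant General); then Chaudhari (Brigadier); then Baptiste, Nakamura, Whitfield, Brennan and Lindqvist (Lieutenant Colonel).
Vance and Sato both have date of rank 1996-12-26, so the next rule applies.
Among Vance and Sato, by date of commissioning (later first) (reversed rule for this group): Vance (26 Dec 2009) before Sato (6 Jun 2009).
Among Baptiste, Nakamura, Whitfield, Brennan and Lindqvist, by date of rank (earlier first): Baptiste (2002-12-02) before Nakamura and Whitfield (2003-07-13) before Brennan (2006-01-18) before Lindqvist (2006-12-06).
Among Nakamura and Whitfield, by date of commissioning (later first) (reversed rule for this group): Nakamura (10 Aug 2011) before Whitfield (12 Sep 2010).
Full order: Saleh, Vance, Sato, Chaudhari, Baptiste, Nakamura, Whitfield, Brennan, Lindqvist.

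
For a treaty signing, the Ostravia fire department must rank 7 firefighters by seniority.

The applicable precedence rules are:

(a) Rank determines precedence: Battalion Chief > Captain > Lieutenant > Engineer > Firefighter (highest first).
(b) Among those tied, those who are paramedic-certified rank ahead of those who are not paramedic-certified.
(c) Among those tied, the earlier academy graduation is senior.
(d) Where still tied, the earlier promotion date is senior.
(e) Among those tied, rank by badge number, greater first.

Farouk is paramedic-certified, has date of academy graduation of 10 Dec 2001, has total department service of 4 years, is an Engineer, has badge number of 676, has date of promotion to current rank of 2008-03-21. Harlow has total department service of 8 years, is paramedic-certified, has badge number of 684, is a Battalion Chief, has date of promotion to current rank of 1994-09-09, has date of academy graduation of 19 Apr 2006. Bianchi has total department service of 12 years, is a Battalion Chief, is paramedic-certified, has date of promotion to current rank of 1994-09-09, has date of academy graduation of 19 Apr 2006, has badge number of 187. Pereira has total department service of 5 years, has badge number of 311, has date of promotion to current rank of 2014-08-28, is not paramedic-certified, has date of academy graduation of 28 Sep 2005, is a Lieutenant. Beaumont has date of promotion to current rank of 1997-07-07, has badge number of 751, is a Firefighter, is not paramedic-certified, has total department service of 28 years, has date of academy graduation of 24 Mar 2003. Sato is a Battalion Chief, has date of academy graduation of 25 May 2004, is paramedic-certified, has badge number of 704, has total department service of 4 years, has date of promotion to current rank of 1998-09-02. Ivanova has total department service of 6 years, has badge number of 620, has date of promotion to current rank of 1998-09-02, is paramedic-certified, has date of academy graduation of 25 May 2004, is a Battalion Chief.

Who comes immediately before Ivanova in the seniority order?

Sato

By rank: Sato, Ivanova, Harlow and Bianchi (Battalion Chief); then Pereira (Lieutenant); then Farouk (Engineer); then Beaumont (Firefighter).
Sato, Ivanova, Harlow and Bianchi are each paramedic-certified, so the next rule applies.
Among Sato, Ivanova, Harlow and Bianchi, by date of academy graduation (earlier first): Sato and Ivanova (25 May 2004) before Harlow and Bianchi (19 Apr 2006).
Sato and Ivanova both have date of promotion to current rank 1998-09-02, so the next rule applies.
Among Sato and Ivanova, by badge number (higher first): Sato (704) before Ivanova (620).
Harlow and Bianchi both have date of promotion to current rank 1994-09-09, so the next rule applies.
Among Harlow and Bianchi, by badge number (higher first): Harlow (684) before Bianchi (187).
Order: Sato, Ivanova, Harlow, Bianchi, Pereira, Farouk, Beaumont.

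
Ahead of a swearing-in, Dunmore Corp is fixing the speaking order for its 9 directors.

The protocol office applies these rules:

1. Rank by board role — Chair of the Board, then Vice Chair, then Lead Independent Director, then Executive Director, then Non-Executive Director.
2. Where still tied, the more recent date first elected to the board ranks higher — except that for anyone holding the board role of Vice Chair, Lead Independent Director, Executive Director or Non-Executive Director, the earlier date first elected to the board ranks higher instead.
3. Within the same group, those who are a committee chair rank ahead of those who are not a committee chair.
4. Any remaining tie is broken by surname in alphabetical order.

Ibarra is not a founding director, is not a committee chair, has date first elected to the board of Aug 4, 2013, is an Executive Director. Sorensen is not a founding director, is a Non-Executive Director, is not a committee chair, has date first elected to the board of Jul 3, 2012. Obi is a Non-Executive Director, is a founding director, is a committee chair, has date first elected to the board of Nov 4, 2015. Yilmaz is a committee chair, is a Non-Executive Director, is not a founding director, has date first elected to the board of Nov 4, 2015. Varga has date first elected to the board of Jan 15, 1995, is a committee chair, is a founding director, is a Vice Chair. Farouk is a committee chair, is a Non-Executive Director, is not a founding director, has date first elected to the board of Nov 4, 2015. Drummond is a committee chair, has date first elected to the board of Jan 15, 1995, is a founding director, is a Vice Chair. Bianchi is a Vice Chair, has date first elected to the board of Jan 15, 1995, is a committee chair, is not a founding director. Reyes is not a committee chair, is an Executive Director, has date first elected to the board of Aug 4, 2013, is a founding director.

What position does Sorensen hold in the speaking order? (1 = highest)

By board role: Bianchi, Drummond and Varga (Vice Chair); then Ibarra and Reyes (Executive Director); then Sorensen, Farouk, Obi and Yilmaz (Non-Executive Director).
Bianchi, Drummond and Varga all have date first elected to the board Jan 15, 1995, so the next rule applies.
Bianchi, Drummond and Varga are each a committee chair, so the next rule applies.
Among Bianchi, Drummond and Varga, alphabetically by surname: Bianchi before Drummond before Varga.
Ibarra and Reyes both have date first elected to the board Aug 4, 2013, so the next rule applies.
Ibarra and Reyes are each not a committee chair, so the next rule applies.
Among Ibarra and Reyes, alphabetically by surname: Ibarra before Reyes.
Among Sorensen, Farouk, Obi and Yilmaz, by date first elected to the board (earlier first) (reversed rule for this group): Sorensen (Jul 3, 2012) before Farouk, Obi and Yilmaz (Nov 4, 2015).
Farouk, Obi and Yilmaz are each a committee chair, so the next rule applies.
Among Farouk, Obi and Yilmaz, alphabetically by surname: Farouk before Obi before Yilmaz.
Order: Bianchi, Drummond, Varga, Ibarra, Reyes, Sorensen, Farouk, Obi, Yilmaz. So position 6.

6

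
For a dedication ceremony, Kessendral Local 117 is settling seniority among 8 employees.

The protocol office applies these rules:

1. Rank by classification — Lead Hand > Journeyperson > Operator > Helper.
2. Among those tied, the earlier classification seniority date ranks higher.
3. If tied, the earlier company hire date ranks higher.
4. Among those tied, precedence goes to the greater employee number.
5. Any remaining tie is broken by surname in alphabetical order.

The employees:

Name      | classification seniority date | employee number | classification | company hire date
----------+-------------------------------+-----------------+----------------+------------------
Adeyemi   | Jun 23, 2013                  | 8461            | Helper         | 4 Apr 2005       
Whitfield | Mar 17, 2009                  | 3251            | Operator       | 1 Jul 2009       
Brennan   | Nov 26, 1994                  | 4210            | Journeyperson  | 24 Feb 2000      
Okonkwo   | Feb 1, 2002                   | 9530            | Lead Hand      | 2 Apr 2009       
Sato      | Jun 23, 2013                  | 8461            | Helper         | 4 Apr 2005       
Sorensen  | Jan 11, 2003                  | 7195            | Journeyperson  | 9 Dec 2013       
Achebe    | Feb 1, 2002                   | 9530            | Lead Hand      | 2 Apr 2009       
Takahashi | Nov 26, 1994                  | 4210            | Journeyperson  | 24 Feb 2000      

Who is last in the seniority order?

Sato

By classification: Achebe and Okonkwo (Lead Hand); then Brennan, Takahashi and Sorensen (Journeyperson); then Whitfield (Operator); then Adeyemi and Sato (Helper).
Achebe and Okonkwo both have classification seniority date Feb 1, 2002, so the next rule applies.
Achebe and Okonkwo both have company hire date 2 Apr 2009, so the next rule applies.
Achebe and Okonkwo both have employee number 9530, so the next rule applies.
Among Achebe and Okonkwo, alphabetically by surname: Achebe before Okonkwo.
Among Brennan, Takahashi and Sorensen, by classification seniority date (earlier first): Brennan and Takahashi (Nov 26, 1994) before Sorensen (Jan 11, 2003).
Brennan and Takahashi both have company hire date 24 Feb 2000, so the next rule applies.
Brennan and Takahashi both have employee number 4210, so the next rule applies.
Among Brennan and Takahashi, alphabetically by surname: Brennan before Takahashi.
Adeyemi and Sato both have classification seniority date Jun 23, 2013, so the next rule applies.
Adeyemi and Sato both have company hire date 4 Apr 2005, so the next rule applies.
Adeyemi and Sato both have employee number 8461, so the next rule applies.
Among Adeyemi and Sato, alphabetically by surname: Adeyemi before Sato.
Order: Achebe, Okonkwo, Brennan, Takahashi, Sorensen, Whitfield, Adeyemi, Sato.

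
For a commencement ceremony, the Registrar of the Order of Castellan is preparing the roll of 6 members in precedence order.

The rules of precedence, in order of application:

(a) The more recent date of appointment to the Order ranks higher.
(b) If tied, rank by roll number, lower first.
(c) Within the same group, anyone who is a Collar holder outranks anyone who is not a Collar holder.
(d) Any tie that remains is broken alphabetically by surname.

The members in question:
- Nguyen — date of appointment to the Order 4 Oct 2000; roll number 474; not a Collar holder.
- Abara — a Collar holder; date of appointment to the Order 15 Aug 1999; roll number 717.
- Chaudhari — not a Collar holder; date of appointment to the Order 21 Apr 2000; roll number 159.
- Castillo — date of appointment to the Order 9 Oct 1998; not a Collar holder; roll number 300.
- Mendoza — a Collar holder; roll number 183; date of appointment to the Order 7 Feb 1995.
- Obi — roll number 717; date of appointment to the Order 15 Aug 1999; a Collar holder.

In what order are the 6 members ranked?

Nguyen, Chaudhari, Abara, Obi, Castillo, Mendoza

By date of appointment to the Order (later first): Nguyen (4 Oct 2000); then Chaudhari (21 Apr 2000); then Abara and Obi (both 15 Aug 1999); then Castillo (9 Oct 1998); then Mendoza (7 Feb 1995).
Abara and Obi both have roll number 717, so the next rule applies.
Abara and Obi are each a Collar holder, so the next rule applies.
Among Abara and Obi, alphabetically by surname: Abara before Obi.
Full order: Nguyen, Chaudhari, Abara, Obi, Castillo, Mendoza.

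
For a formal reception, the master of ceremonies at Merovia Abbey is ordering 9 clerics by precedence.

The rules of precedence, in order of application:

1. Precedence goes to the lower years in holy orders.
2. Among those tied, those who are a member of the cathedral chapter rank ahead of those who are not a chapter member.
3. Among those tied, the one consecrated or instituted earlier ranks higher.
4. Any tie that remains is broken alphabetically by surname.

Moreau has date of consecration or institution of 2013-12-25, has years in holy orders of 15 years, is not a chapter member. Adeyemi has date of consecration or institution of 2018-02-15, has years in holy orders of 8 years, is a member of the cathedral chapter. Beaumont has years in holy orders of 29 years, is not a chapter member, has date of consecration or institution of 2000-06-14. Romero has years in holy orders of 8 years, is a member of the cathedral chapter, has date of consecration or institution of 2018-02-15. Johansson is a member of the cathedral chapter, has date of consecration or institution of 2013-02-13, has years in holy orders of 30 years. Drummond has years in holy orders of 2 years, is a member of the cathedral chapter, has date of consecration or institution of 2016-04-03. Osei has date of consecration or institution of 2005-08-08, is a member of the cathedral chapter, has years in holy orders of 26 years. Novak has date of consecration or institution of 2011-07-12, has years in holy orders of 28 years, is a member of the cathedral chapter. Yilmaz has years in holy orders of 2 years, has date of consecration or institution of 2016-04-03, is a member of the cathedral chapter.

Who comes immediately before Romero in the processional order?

Adeyemi

By years in holy orders (lower first): Drummond and Yilmaz (both 2 years); then Adeyemi and Romero (both 8 years); then Moreau (15 years); then Osei (26 years); then Novak (28 years); then Beaumont (29 years); then Johansson (30 years).
Drummond and Yilmaz are each a member of the cathedral chapter, so the next rule applies.
Drummond and Yilmaz both have date of consecration or institution 2016-04-03, so the next rule applies.
Among Drummond and Yilmaz, alphabetically by surname: Drummond before Yilmaz.
Adeyemi and Romero are each a member of the cathedral chapter, so the next rule applies.
Adeyemi and Romero both have date of consecration or institution 2018-02-15, so the next rule applies.
Among Adeyemi and Romero, alphabetically by surname: Adeyemi before Romero.
Order: Drummond, Yilmaz, Adeyemi, Romero, Moreau, Osei, Novak, Beaumont, Johansson.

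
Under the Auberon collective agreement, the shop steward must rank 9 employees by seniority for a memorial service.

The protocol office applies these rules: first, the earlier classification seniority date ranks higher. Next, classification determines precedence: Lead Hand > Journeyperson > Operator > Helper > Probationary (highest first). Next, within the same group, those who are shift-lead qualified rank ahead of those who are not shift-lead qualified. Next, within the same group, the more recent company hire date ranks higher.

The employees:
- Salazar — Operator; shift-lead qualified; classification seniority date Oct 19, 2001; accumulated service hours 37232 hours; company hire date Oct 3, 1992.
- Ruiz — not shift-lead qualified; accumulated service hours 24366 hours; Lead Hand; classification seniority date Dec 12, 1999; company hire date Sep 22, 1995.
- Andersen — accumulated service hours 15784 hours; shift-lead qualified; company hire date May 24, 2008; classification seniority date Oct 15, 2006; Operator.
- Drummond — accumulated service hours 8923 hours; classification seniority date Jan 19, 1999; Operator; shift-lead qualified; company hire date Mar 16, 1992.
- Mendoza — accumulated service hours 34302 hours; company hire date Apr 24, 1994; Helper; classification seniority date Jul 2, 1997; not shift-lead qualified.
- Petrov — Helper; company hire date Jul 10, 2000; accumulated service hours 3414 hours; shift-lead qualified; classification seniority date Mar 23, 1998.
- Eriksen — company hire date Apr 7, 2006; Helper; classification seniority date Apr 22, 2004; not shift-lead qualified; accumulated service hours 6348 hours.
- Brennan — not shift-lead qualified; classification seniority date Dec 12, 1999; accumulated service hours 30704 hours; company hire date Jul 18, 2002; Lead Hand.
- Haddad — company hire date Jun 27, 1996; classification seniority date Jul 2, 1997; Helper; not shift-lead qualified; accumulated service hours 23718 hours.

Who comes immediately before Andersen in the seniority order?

Eriksen

By classification seniority date (earlier first): Haddad and Mendoza (both Jul 2, 1997); then Petrov (Mar 23, 1998); then Drummond (Jan 19, 1999); then Brennan and Ruiz (both Dec 12, 1999); then Salazar (Oct 19, 2001); then Eriksen (Apr 22, 2004); then Andersen (Oct 15, 2006).
Haddad and Mendoza are each Helper, so the next rule applies.
Haddad and Mendoza are each not shift-lead qualified, so the next rule applies.
Among Haddad and Mendoza, by company hire date (later first): Haddad (Jun 27, 1996) before Mendoza (Apr 24, 1994).
Brennan and Ruiz are each Lead Hand, so the next rule applies.
Brennan and Ruiz are each not shift-lead qualified, so the next rule applies.
Among Brennan and Ruiz, by company hire date (later first): Brennan (Jul 18, 2002) before Ruiz (Sep 22, 1995).
Order: Haddad, Mendoza, Petrov, Drummond, Brennan, Ruiz, Salazar, Eriksen, Andersen.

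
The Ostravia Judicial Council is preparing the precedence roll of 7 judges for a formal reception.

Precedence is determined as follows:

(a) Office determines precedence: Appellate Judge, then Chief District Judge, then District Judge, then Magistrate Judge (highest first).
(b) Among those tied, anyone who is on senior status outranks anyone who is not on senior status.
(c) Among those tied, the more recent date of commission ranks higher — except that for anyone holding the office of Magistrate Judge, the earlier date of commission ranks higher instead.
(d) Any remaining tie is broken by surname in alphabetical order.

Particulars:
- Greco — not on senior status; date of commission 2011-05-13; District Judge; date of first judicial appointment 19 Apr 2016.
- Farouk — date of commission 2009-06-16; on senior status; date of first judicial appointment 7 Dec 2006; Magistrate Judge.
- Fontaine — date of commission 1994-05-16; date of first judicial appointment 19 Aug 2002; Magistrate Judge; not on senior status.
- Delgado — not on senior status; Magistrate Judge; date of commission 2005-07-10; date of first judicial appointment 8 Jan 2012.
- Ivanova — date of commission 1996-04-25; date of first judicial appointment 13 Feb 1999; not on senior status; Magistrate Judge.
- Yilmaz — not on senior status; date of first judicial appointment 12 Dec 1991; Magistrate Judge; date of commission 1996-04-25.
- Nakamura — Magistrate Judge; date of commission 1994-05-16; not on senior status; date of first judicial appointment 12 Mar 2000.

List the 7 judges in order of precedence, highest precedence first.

Greco, Farouk, Fontaine, Nakamura, Ivanova, Yilmaz, Delgado

By office: Greco (District Judge); then Farouk, Fontaine, Nakamura, Ivanova, Yilmaz and Delgado (Magistrate Judge).
Among Farouk, Fontaine, Nakamura, Ivanova, Yilmaz and Delgado, on senior status before not on senior status: Farouk (on senior status) before Fontaine, Nakamura, Ivanova, Yilmaz and Delgado (not on senior status).
Among Fontaine, Nakamura, Ivanova, Yilmaz and Delgado, by date of commission (earlier first) (reversed rule for this group): Fontaine and Nakamura (1994-05-16) before Ivanova and Yilmaz (1996-04-25) before Delgado (2005-07-10).
Among Fontaine and Nakamura, alphabetically by surname: Fontaine before Nakamura.
Among Ivanova and Yilmaz, alphabetically by surname: Ivanova before Yilmaz.
Full order: Greco, Farouk, Fontaine, Nakamura, Ivanova, Yilmaz, Delgado.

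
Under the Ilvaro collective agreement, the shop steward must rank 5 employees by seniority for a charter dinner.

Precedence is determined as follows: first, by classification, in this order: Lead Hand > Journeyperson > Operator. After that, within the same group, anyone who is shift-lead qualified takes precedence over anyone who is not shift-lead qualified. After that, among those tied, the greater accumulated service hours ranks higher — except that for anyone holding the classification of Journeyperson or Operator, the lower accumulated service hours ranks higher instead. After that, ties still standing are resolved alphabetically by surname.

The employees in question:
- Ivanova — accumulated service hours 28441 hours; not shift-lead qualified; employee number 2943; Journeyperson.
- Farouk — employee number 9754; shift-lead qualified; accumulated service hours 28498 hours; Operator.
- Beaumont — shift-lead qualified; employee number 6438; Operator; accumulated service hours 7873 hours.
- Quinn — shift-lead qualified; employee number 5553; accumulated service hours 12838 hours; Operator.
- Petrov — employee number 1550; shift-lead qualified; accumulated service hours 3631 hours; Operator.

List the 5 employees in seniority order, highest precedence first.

Ivanova, Petrov, Beaumont, Quinn, Farouk

By classification: Ivanova (Journeyperson); then Petrov, Beaumont, Quinn and Farouk (Operator).
Petrov, Beaumont, Quinn and Farouk are each shift-lead qualified, so the next rule applies.
Among Petrov, Beaumont, Quinn and Farouk, by accumulated service hours (lower first) (reversed rule for this group): Petrov (3631 hours) before Beaumont (7873 hours) before Quinn (12838 hours) before Farouk (28498 hours).
Full order: Ivanova, Petrov, Beaumont, Quinn, Farouk.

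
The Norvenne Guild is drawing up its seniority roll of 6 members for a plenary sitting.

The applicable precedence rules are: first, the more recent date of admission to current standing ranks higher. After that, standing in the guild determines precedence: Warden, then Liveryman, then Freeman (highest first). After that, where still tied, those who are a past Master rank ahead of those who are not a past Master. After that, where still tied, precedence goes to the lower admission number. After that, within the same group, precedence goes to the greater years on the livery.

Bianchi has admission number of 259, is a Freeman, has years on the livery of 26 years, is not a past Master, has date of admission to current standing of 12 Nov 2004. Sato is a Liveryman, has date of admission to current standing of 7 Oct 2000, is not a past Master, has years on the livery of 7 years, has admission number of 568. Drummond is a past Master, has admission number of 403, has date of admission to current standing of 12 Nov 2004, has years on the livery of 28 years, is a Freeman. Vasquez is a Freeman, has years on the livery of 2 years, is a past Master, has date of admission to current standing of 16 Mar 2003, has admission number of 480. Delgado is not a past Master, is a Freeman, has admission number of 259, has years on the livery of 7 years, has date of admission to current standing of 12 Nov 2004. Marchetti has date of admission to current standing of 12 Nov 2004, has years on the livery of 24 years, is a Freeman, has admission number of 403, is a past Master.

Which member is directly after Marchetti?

By date of admission to current standing (later first): Drummond, Marchetti, Bianchi and Delgado (each 12 Nov 2004); then Vasquez (16 Mar 2003); then Sato (7 Oct 2000).
Drummond, Marchetti, Bianchi and Delgado are each Freeman, so the next rule applies.
Among Drummond, Marchetti, Bianchi and Delgado, a past Master before not a past Master: Drummond and Marchetti (a past Master) before Bianchi and Delgado (not a past Master).
Drummond and Marchetti both have admission number 403, so the next rule applies.
Among Drummond and Marchetti, by years on the livery (higher first): Drummond (28 years) before Marchetti (24 years).
Bianchi and Delgado both have admission number 259, so the next rule applies.
Among Bianchi and Delgado, by years on the livery (higher first): Bianchi (26 years) before Delgado (7 years).
Order: Drummond, Marchetti, Bianchi, Delgado, Vasquez, Sato.

Bianchi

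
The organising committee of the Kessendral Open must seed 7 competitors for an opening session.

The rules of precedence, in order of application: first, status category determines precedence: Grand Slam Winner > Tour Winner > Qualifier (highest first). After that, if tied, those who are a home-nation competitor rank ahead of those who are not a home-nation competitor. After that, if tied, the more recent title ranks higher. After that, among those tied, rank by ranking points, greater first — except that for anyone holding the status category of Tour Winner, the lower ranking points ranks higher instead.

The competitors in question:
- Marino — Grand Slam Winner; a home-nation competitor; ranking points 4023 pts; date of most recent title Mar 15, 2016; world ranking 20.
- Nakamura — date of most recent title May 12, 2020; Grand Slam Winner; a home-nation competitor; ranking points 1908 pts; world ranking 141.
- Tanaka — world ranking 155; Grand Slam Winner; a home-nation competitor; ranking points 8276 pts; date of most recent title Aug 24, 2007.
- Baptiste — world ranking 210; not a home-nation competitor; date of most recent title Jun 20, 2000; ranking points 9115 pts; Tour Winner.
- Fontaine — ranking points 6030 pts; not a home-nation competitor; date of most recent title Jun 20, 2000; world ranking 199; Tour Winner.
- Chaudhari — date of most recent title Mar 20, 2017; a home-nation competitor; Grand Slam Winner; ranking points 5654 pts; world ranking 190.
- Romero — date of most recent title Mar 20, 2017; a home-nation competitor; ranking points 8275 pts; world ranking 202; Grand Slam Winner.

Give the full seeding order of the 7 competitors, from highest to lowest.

Nakamura, Romero, Chaudhari, Marino, Tanaka, Fontaine, Baptiste

By status category: Nakamura, Romero, Chaudhari, Marino and Tanaka (Grand Slam Winner); then Fontaine and Baptiste (Tour Winner).
Nakamura, Romero, Chaudhari, Marino and Tanaka are each a home-nation competitor, so the next rule applies.
Among Nakamura, Romero, Chaudhari, Marino and Tanaka, by date of most recent title (later first): Nakamura (May 12, 2020) before Romero and Chaudhari (Mar 20, 2017) before Marino (Mar 15, 2016) before Tanaka (Aug 24, 2007).
Among Romero and Chaudhari, by ranking points (higher first): Romero (8275 pts) before Chaudhari (5654 pts).
Fontaine and Baptiste are each not a home-nation competitor, so the next rule applies.
Fontaine and Baptiste both have date of most recent title Jun 20, 2000, so the next rule applies.
Among Fontaine and Baptiste, by ranking points (lower first) (reversed rule for this group): Fontaine (6030 pts) before Baptiste (9115 pts).
Full order: Nakamura, Romero, Chaudhari, Marino, Tanaka, Fontaine, Baptiste.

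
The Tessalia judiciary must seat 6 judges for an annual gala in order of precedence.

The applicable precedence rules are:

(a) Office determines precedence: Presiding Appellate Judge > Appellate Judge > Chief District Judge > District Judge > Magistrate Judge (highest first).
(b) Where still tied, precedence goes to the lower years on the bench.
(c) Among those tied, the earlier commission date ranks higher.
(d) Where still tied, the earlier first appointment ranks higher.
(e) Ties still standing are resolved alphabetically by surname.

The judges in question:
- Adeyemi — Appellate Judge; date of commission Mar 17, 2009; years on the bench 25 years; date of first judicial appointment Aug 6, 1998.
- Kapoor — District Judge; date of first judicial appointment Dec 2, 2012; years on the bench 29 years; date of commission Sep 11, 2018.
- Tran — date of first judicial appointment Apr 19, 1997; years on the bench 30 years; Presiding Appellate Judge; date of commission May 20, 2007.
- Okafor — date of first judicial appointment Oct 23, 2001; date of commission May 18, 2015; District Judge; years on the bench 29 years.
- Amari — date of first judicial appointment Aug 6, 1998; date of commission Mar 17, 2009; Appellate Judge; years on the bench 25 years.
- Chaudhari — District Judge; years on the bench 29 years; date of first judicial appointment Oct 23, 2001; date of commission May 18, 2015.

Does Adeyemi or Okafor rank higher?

By office: Tran (Presiding Appellate Judge); then Adeyemi and Amari (Appellate Judge); then Chaudhari, Okafor and Kapoor (District Judge).
Adeyemi and Amari both have years on the bench 25 years, so the next rule applies.
Adeyemi and Amari both have date of commission Mar 17, 2009, so the next rule applies.
Adeyemi and Amari both have date of first judicial appointment Aug 6, 1998, so the next rule applies.
Among Adeyemi and Amari, alphabetically by surname: Adeyemi before Amari.
Chaudhari, Okafor and Kapoor all have years on the bench 29 years, so the next rule applies.
Among Chaudhari, Okafor and Kapoor, by date of commission (earlier first): Chaudhari and Okafor (May 18, 2015) before Kapoor (Sep 11, 2018).
Chaudhari and Okafor both have date of first judicial appointment Oct 23, 2001, so the next rule applies.
Among Chaudhari and Okafor, alphabetically by surname: Chaudhari before Okafor.
So Adeyemi takes precedence.

Adeyemi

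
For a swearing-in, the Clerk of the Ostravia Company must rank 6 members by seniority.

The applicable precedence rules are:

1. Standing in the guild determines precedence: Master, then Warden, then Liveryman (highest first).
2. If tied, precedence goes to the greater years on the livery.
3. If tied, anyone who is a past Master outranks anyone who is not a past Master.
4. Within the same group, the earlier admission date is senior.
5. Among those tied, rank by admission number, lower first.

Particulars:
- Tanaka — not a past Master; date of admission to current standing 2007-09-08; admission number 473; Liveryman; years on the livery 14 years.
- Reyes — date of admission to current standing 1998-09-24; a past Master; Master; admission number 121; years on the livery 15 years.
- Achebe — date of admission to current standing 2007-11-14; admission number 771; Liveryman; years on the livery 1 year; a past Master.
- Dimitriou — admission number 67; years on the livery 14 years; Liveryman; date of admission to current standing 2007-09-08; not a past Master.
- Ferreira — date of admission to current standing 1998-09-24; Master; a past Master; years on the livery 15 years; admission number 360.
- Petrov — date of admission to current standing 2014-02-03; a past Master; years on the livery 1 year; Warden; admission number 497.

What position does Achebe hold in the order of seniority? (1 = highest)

By standing in the guild: Reyes and Ferreira (Master); then Petrov (Warden); then Dimitriou, Tanaka and Achebe (Liveryman).
Reyes and Ferreira both have years on the livery 15 years, so the next rule applies.
Reyes and Ferreira are each a past Master, so the next rule applies.
Reyes and Ferreira both have date of admission to current standing 1998-09-24, so the next rule applies.
Among Reyes and Ferreira, by admission number (lower first): Reyes (121) before Ferreira (360).
Among Dimitriou, Tanaka and Achebe, by years on the livery (higher first): Dimitriou and Tanaka (14 years) before Achebe (1 year).
Dimitriou and Tanaka are each not a past Master, so the next rule applies.
Dimitriou and Tanaka both have date of admission to current standing 2007-09-08, so the next rule applies.
Among Dimitriou and Tanaka, by admission number (lower first): Dimitriou (67) before Tanaka (473).
Order: Reyes, Ferreira, Petrov, Dimitriou, Tanaka, Achebe. So position 6.

6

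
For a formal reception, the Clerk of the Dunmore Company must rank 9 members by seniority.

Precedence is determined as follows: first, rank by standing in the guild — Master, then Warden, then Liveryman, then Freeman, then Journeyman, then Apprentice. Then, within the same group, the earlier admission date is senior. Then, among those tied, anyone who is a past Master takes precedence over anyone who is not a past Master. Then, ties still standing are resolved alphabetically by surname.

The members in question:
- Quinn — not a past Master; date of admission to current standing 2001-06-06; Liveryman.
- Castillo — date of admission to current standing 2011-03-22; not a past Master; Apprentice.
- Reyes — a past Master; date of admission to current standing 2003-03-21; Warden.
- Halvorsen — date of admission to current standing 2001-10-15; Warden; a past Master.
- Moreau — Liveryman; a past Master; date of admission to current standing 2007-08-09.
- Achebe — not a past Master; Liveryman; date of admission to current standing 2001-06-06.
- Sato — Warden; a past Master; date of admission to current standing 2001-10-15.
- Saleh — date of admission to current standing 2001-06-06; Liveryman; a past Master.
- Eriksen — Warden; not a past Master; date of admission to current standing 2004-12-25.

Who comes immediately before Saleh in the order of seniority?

By standing in the guild: Halvorsen, Sato, Reyes and Eriksen (Warden); then Saleh, Achebe, Quinn and Moreau (Liveryman); then Castillo (Apprentice).
Among Halvorsen, Sato, Reyes and Eriksen, by date of admission to current standing (earlier first): Halvorsen and Sato (2001-10-15) before Reyes (2003-03-21) before Eriksen (2004-12-25).
Halvorsen and Sato are each a past Master, so the next rule applies.
Among Halvorsen and Sato, alphabetically by surname: Halvorsen before Sato.
Among Saleh, Achebe, Quinn and Moreau, by date of admission to current standing (earlier first): Saleh, Achebe and Quinn (2001-06-06) before Moreau (2007-08-09).
Among Saleh, Achebe and Quinn, a past Master before not a past Master: Saleh (a past Master) before Achebe and Quinn (not a past Master).
Among Achebe and Quinn, alphabetically by surname: Achebe before Quinn.
Order: Halvorsen, Sato, Reyes, Eriksen, Saleh, Achebe, Quinn, Moreau, Castillo.

Eriksen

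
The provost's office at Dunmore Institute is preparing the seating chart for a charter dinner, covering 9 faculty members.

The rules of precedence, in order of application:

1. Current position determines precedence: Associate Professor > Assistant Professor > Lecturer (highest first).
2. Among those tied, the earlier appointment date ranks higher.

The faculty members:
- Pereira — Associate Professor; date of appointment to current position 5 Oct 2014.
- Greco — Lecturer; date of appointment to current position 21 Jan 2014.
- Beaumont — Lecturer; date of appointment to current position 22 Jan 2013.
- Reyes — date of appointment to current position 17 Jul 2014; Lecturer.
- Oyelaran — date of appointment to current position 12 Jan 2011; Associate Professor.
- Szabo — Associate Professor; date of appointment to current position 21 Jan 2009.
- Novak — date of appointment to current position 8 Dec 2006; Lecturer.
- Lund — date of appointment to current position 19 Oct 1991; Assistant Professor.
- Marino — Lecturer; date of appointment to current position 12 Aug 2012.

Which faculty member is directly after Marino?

Beaumont

By current position: Szabo, Oyelaran and Pereira (Associate Professor); then Lund (Assistant Professor); then Novak, Marino, Beaumont, Greco and Reyes (Lecturer).
Among Szabo, Oyelaran and Pereira, by date of appointment to current position (earlier first): Szabo (21 Jan 2009) before Oyelaran (12 Jan 2011) before Pereira (5 Oct 2014).
Among Novak, Marino, Beaumont, Greco and Reyes, by date of appointment to current position (earlier first): Novak (8 Dec 2006) before Marino (12 Aug 2012) before Beaumont (22 Jan 2013) before Greco (21 Jan 2014) before Reyes (17 Jul 2014).
Order: Szabo, Oyelaran, Pereira, Lund, Novak, Marino, Beaumont, Greco, Reyes.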